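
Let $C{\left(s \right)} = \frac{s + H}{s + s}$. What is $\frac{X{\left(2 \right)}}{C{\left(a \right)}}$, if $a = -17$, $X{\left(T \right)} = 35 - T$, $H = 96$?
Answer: $- \frac{1122}{79} \approx -14.203$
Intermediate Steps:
$C{\left(s \right)} = \frac{96 + s}{2 s}$ ($C{\left(s \right)} = \frac{s + 96}{s + s} = \frac{96 + s}{2 s}$)
$\frac{X{\left(2 \right)}}{C{\left(a \right)}} = \frac{35 - 2}{\frac{1}{2} \frac{1}{-17} \left(96 - 17\right)} = \frac{35 - 2}{\frac{1}{2} \left(- \frac{1}{17}\right) 79} = \frac{33}{- \frac{79}{34}} = 33 \left(- \frac{34}{79}\right) = - \frac{1122}{79}$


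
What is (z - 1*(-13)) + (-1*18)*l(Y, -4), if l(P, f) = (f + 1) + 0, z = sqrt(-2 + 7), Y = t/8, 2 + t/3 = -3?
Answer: 67 + sqrt(5) ≈ 69.236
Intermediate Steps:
t = -15 (t = -6 + 3*(-3) = -6 - 9 = -15)
Y = -15/8 ≈ -1.8750
z = sqrt(5) ≈ 2.2361
l(P, f) = 1 + f (l(P, f) = (1 + f) + 0 = 1 + f)
(z - 1*(-13)) + (-1*18)*l(Y, -4) = (sqrt(5) - 1*(-13)) + (-1*18)*(1 - 4) = (sqrt(5) + 13) - 18*(-3) = (13 + sqrt(5)) + 54 = 67 + sqrt(5)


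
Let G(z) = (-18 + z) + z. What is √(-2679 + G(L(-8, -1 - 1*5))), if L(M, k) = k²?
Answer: 5*I*√105 ≈ 51.235*I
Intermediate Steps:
G(z) = -18 + 2*z
√(-2679 + G(L(-8, -1 - 1*5))) = √(-2679 + (-18 + 2*(-1 - 1*5)²)) = √(-2679 + (-18 + 2*(-1 - 5)²)) = √(-2679 + (-18 + 2*(-6)²)) = √(-2679 + (-18 + 2*36)) = √(-2679 + (-18 + 72)) = √(-2679 + 54) = √(-2625) = 5*I*√105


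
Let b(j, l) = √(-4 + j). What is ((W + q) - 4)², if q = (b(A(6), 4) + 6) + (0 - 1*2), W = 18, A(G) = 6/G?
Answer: (18 + I*√3)² ≈ 321.0 + 62.354*I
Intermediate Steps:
q = 4 + I*√3 (q = (√(-4 + 6/6) + 6) + (0 - 1*2) = (√(-4 + 6*(⅙)) + 6) + (0 - 2) = (√(-4 + 1) + 6) - 2 = (√(-3) + 6) - 2 = (I*√3 + 6) - 2 = (6 + I*√3) - 2 = 4 + I*√3 ≈ 4.0 + 1.732*I)
((W + q) - 4)² = ((18 + (4 + I*√3)) - 4)² = ((22 + I*√3) - 4)² = (18 + I*√3)²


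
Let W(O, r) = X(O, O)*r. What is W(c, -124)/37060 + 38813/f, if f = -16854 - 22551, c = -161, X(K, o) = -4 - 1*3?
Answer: -1897576/1973445 ≈ -0.96156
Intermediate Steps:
X(K, o) = -7 (X(K, o) = -4 - 3 = -7)
W(O, r) = -7*r
f = -39405
W(c, -124)/37060 + 38813/f = -7*(-124)/37060 + 38813/(-39405) = 868*(1/37060) + 38813*(-1/39405) = 217/9265 - 1049/1065 = -1897576/1973445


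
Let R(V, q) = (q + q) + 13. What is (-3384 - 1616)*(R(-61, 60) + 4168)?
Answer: -21505000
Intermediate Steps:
R(V, q) = 13 + 2*q (R(V, q) = 2*q + 13 = 13 + 2*q)
(-3384 - 1616)*(R(-61, 60) + 4168) = (-3384 - 1616)*((13 + 2*60) + 4168) = -5000*((13 + 120) + 4168) = -5000*(133 + 4168) = -5000*4301 = -21505000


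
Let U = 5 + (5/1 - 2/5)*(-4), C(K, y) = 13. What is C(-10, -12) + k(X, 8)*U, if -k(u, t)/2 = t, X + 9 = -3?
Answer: 1137/5 ≈ 227.40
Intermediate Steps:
X = -12 (X = -9 - 3 = -12)
k(u, t) = -2*t
U = -67/5 (U = 5 + (5*1 - 2*1/5)*(-4) = 5 + (5 - 2/5)*(-4) = 5 + (23/5)*(-4) = 5 - 92/5 = -67/5 ≈ -13.400)
C(-10, -12) + k(X, 8)*U = 13 - 2*8*(-67/5) = 13 - 16*(-67/5) = 13 + 1072/5 = 1137/5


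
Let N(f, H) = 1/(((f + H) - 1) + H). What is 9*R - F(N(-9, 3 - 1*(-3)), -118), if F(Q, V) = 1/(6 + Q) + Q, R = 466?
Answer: 109027/26 ≈ 4193.3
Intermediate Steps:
N(f, H) = 1/(-1 + f + 2*H) (N(f, H) = 1/(((H + f) - 1) + H) = 1/((-1 + H + f) + H) = 1/(-1 + f + 2*H))
F(Q, V) = Q + 1/(6 + Q)
9*R - F(N(-9, 3 - 1*(-3)), -118) = 9*466 - (1 + (1/(-1 - 9 + 2*(3 - 1*(-3))))**2 + 6/(-1 - 9 + 2*(3 - 1*(-3))))/(6 + 1/(-1 - 9 + 2*(3 - 1*(-3)))) = 4194 - (1 + (1/(-1 - 9 + 2*(3 + 3)))**2 + 6/(-1 - 9 + 2*(3 + 3)))/(6 + 1/(-1 - 9 + 2*(3 + 3))) = 4194 - (1 + (1/(-1 - 9 + 2*6))**2 + 6/(-1 - 9 + 2*6))/(6 + 1/(-1 - 9 + 2*6)) = 4194 - (1 + (1/(-1 - 9 + 12))**2 + 6/(-1 - 9 + 12))/(6 + 1/(-1 - 9 + 12)) = 4194 - (1 + (1/2)**2 + 6/2)/(6 + 1/2) = 4194 - (1 + (1/2)**2 + 6*(1/2))/(6 + 1/2) = 4194 - (1 + 1/4 + 3)/13/2 = 4194 - 2*17/(13*4) = 4194 - 1*17/26 = 4194 - 17/26 = 109027/26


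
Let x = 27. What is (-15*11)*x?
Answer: -4455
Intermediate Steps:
(-15*11)*x = -15*11*27 = -165*27 = -4455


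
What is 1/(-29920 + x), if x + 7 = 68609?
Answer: 1/38682 ≈ 2.5852e-5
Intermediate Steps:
x = 68602 (x = -7 + 68609 = 68602)
1/(-29920 + x) = 1/(-29920 + 68602) = 1/38682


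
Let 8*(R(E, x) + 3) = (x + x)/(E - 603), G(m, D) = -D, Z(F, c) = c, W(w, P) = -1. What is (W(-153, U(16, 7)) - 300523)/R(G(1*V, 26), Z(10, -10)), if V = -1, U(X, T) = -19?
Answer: 378059192/3769 ≈ 1.0031e+5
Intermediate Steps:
R(E, x) = -3 + x/(4*(-603 + E)) (R(E, x) = -3 + ((x + x)/(E - 603))/8 = -3 + ((2*x)/(-603 + E))/8 = -3 + (2*x/(-603 + E))/8 = -3 + x/(4*(-603 + E)))
(W(-153, U(16, 7)) - 300523)/R(G(1*V, 26), Z(10, -10)) = (-1 - 300523)/(((7236 - 10 - (-12)*26)/(4*(-603 - 1*26)))) = -300524*4*(-603 - 26)/(7236 - 10 - 12*(-26)) = -300524*(-2516/(7236 - 10 + 312)) = -300524/((¼)*(-1/629)*7538) = -300524/(-3769/1258) = -300524*(-1258/3769) = 378059192/3769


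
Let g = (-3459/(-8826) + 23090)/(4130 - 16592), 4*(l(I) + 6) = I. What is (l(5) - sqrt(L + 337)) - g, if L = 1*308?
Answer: -53109143/18331602 - sqrt(645) ≈ -28.294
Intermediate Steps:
L = 308
l(I) = -6 + I/4
g = -67931933/36663204 (g = (-3459*(-1/8826) + 23090)/(-12462) = (1153/2942 + 23090)*(-1/12462) = (67931933/2942)*(-1/12462) = -67931933/36663204 ≈ -1.8529)
(l(5) - sqrt(L + 337)) - g = ((-6 + (1/4)*5) - sqrt(308 + 337)) - 1*(-67931933/36663204) = ((-6 + 5/4) - sqrt(645)) + 67931933/36663204 = (-19/4 - sqrt(645)) + 67931933/36663204 = -53109143/18331602 - sqrt(645)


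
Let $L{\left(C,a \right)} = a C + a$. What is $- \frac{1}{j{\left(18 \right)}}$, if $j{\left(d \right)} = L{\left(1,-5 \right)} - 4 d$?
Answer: $\frac{1}{82} \approx 0.012195$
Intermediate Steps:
$L{\left(C,a \right)} = a + C a$ ($L{\left(C,a \right)} = C a + a = a + C a$)
$j{\left(d \right)} = -10 - 4 d$ ($j{\left(d \right)} = - 5 \left(1 + 1\right) - 4 d = \left(-5\right) 2 - 4 d = -10 - 4 d$)
$- \frac{1}{j{\left(18 \right)}} = - \frac{1}{-10 - 72} = - \frac{1}{-82} = \left(-1\right) \left(- \frac{1}{82}\right) = \frac{1}{82}$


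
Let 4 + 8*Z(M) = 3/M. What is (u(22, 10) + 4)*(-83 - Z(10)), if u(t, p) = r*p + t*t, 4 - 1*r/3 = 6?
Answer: -706521/20 ≈ -35326.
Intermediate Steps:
r = -6 (r = 12 - 3*6 = 12 - 18 = -6)
u(t, p) = t**2 - 6*p (u(t, p) = -6*p + t*t = -6*p + t**2 = t**2 - 6*p)
Z(M) = -1/2 + 3/(8*M) (Z(M) = -1/2 + (3/M)/8 = -1/2 + 3/(8*M))
(u(22, 10) + 4)*(-83 - Z(10)) = ((22**2 - 6*10) + 4)*(-83 - (3 - 4*10)/(8*10)) = ((484 - 60) + 4)*(-83 - (3 - 40)/(8*10)) = (424 + 4)*(-83 - (-37)/(8*10)) = 428*(-83 - 1*(-37/80)) = 428*(-83 + 37/80) = 428*(-6603/80) = -706521/20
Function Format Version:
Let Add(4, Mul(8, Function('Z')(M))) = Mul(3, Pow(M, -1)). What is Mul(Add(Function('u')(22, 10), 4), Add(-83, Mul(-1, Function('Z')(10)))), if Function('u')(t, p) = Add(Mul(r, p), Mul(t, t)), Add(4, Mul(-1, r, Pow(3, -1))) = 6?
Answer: Rational(-706521, 20) ≈ -35326.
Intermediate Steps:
r = -6 (r = Add(12, Mul(-3, 6)) = Add(12, -18) = -6)
Function('u')(t, p) = Add(Pow(t, 2), Mul(-6, p)) (Function('u')(t, p) = Add(Mul(-6, p), Mul(t, t)) = Add(Mul(-6, p), Pow(t, 2)) = Add(Pow(t, 2), Mul(-6, p)))
Function('Z')(M) = Add(Rational(-1, 2), Mul(Rational(3, 8), Pow(M, -1))) (Function('Z')(M) = Add(Rational(-1, 2), Mul(Rational(1, 8), Mul(3, Pow(M, -1)))) = Add(Rational(-1, 2), Mul(Rational(3, 8), Pow(M, -1))))
Mul(Add(Function('u')(22, 10), 4), Add(-83, Mul(-1, Function('Z')(10)))) = Mul(Add(Add(Pow(22, 2), Mul(-6, 10)), 4), Add(-83, Mul(-1, Mul(Rational(1, 8), Pow(10, -1), Add(3, Mul(-4, 10)))))) = Mul(Add(Add(484, -60), 4), Add(-83, Mul(-1, Mul(Rational(1, 8), Rational(1, 10), Add(3, -40))))) = Mul(Add(424, 4), Add(-83, Mul(-1, Mul(Rational(1, 8), Rational(1, 10), -37)))) = Mul(428, Add(-83, Mul(-1, Rational(-37, 80)))) = Mul(428, Add(-83, Rational(37, 80))) = Mul(428, Rational(-6603, 80)) = Rational(-706521, 20)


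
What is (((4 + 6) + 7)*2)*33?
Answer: 1122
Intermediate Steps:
(((4 + 6) + 7)*2)*33 = ((10 + 7)*2)*33 = (17*2)*33 = 34*33 = 1122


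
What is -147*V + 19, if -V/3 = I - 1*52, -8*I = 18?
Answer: -95621/4 ≈ -23905.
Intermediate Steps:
I = -9/4 (I = -⅛*18 = -9/4 ≈ -2.2500)
V = 651/4 (V = -3*(-9/4 - 1*52) = -3*(-9/4 - 52) = -3*(-217/4) = 651/4 ≈ 162.75)
-147*V + 19 = -147*651/4 + 19 = -95697/4 + 19 = -95621/4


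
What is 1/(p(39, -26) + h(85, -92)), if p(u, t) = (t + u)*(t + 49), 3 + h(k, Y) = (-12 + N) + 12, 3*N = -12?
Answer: 1/292 ≈ 0.0034247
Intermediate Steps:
N = -4 (N = (1/3)*(-12) = -4)
h(k, Y) = -7 (h(k, Y) = -3 + ((-12 - 4) + 12) = -3 + (-16 + 12) = -3 - 4 = -7)
p(u, t) = (49 + t)*(t + u) (p(u, t) = (t + u)*(49 + t) = (49 + t)*(t + u))
1/(p(39, -26) + h(85, -92)) = 1/(((-26)**2 + 49*(-26) + 49*39 - 26*39) - 7) = 1/((676 - 1274 + 1911 - 1014) - 7) = 1/(299 - 7) = 1/292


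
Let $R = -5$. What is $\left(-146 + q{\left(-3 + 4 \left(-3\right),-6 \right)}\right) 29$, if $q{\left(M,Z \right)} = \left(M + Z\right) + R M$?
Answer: $-2668$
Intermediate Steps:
$q{\left(M,Z \right)} = Z - 4 M$ ($q{\left(M,Z \right)} = \left(M + Z\right) - 5 M = Z - 4 M$)
$\left(-146 + q{\left(-3 + 4 \left(-3\right),-6 \right)}\right) 29 = \left(-146 - \left(6 + 4 \left(-3 + 4 \left(-3\right)\right)\right)\right) 29 = \left(-146 - \left(6 + 4 \left(-3 - 12\right)\right)\right) 29 = \left(-146 - -54\right) 29 = \left(-146 + \left(-6 + 60\right)\right) 29 = \left(-146 + 54\right) 29 = \left(-92\right) 29 = -2668$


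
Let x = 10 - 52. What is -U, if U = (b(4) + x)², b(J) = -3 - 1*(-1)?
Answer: -1936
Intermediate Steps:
b(J) = -2 (b(J) = -3 + 1 = -2)
x = -42
U = 1936 (U = (-2 - 42)² = (-44)² = 1936)
-U = -1*1936 = -1936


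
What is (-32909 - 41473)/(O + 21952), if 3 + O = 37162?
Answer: -74382/59111 ≈ -1.2583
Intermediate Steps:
O = 37159 (O = -3 + 37162 = 37159)
(-32909 - 41473)/(O + 21952) = (-32909 - 41473)/(37159 + 21952) = -74382/59111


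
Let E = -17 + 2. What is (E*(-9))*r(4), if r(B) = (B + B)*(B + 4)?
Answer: 8640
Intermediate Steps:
r(B) = 2*B*(4 + B) (r(B) = (2*B)*(4 + B) = 2*B*(4 + B))
E = -15
(E*(-9))*r(4) = (-15*(-9))*(2*4*(4 + 4)) = 135*(2*4*8) = 135*64 = 8640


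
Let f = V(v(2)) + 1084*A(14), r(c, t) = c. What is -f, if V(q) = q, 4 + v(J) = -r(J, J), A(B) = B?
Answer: -15170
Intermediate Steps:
v(J) = -4 - J
f = 15170 (f = (-4 - 1*2) + 1084*14 = (-4 - 2) + 15176 = -6 + 15176 = 15170)
-f = -1*15170 = -15170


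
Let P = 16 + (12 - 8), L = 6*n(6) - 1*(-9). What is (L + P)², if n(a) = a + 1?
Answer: 5041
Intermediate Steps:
n(a) = 1 + a
L = 51 (L = 6*(1 + 6) - 1*(-9) = 6*7 + 9 = 42 + 9 = 51)
P = 20 (P = 16 + 4 = 20)
(L + P)² = (51 + 20)² = 71² = 5041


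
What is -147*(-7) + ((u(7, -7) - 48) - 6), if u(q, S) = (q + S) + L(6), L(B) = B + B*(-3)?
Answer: 963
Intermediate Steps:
L(B) = -2*B (L(B) = B - 3*B = -2*B)
u(q, S) = -12 + S + q (u(q, S) = (q + S) - 2*6 = (S + q) - 12 = -12 + S + q)
-147*(-7) + ((u(7, -7) - 48) - 6) = -147*(-7) + (((-12 - 7 + 7) - 48) - 6) = 1029 + ((-12 - 48) - 6) = 1029 + (-60 - 6) = 1029 - 66 = 963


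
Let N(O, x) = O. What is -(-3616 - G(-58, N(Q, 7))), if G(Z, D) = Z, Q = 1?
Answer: 3558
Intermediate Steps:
-(-3616 - G(-58, N(Q, 7))) = -(-3616 - 1*(-58)) = -(-3616 + 58) = -1*(-3558) = 3558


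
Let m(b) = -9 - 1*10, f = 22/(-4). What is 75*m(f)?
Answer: -1425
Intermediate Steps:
f = -11/2 (f = 22*(-¼) = -11/2 ≈ -5.5000)
m(b) = -19 (m(b) = -9 - 10 = -19)
75*m(f) = 75*(-19) = -1425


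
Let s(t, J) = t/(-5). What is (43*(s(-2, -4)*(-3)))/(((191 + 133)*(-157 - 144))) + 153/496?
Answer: 144833/468720 ≈ 0.30900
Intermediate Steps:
s(t, J) = -t/5 (s(t, J) = t*(-⅕) = -t/5)
(43*(s(-2, -4)*(-3)))/(((191 + 133)*(-157 - 144))) + 153/496 = (43*(-⅕*(-2)*(-3)))/(((191 + 133)*(-157 - 144))) + 153/496 = (43*((⅖)*(-3)))/((324*(-301))) + 153*(1/496) = (43*(-6/5))/(-97524) + 153/496 = -258/5*(-1/97524) + 153/496 = 1/1890 + 153/496 = 144833/468720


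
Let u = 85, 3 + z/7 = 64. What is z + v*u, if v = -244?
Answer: -20313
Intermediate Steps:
z = 427 (z = -21 + 7*64 = -21 + 448 = 427)
z + v*u = 427 - 244*85 = 427 - 20740 = -20313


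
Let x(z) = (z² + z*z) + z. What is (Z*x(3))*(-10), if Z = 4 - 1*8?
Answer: 840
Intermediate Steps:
Z = -4 (Z = 4 - 8 = -4)
x(z) = z + 2*z² (x(z) = (z² + z²) + z = 2*z² + z = z + 2*z²)
(Z*x(3))*(-10) = -12*(1 + 2*3)*(-10) = -12*(1 + 6)*(-10) = -12*7*(-10) = -4*21*(-10) = -84*(-10) = 840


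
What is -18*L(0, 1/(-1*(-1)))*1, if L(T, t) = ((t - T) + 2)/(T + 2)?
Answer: -27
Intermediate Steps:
L(T, t) = (2 + t - T)/(2 + T)
-18*L(0, 1/(-1*(-1)))*1 = -18*(2 + 1/(-1*(-1)) - 1*0)/(2 + 0)*1 = -18*(2 + 1/1 + 0)/2*1 = -9*(2 + 1 + 0)*1 = -9*3*1 = -18*3/2*1 = -27*1 = -27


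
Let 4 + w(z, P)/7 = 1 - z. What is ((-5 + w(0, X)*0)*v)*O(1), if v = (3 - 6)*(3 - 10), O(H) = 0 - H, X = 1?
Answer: 105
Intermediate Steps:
O(H) = -H
w(z, P) = -21 - 7*z (w(z, P) = -28 + 7*(1 - z) = -28 + (7 - 7*z) = -21 - 7*z)
v = 21 (v = -3*(-7) = 21)
((-5 + w(0, X)*0)*v)*O(1) = ((-5 + (-21 - 7*0)*0)*21)*(-1*1) = ((-5 + (-21 + 0)*0)*21)*(-1) = ((-5 - 21*0)*21)*(-1) = ((-5 + 0)*21)*(-1) = -5*21*(-1) = -105*(-1) = 105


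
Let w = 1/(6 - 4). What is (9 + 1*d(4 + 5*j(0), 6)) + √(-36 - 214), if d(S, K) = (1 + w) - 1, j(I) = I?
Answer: 19/2 + 5*I*√10 ≈ 9.5 + 15.811*I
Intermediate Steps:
w = ½ (w = 1/2 = ½ ≈ 0.50000)
d(S, K) = ½ (d(S, K) = (1 + ½) - 1 = 3/2 - 1 = ½)
(9 + 1*d(4 + 5*j(0), 6)) + √(-36 - 214) = (9 + 1*(½)) + √(-36 - 214) = (9 + ½) + √(-250) = 19/2 + 5*I*√10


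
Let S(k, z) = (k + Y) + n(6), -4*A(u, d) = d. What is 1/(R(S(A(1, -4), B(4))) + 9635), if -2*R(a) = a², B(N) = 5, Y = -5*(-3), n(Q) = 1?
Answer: 2/18981 ≈ 0.00010537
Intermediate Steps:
A(u, d) = -d/4
Y = 15
S(k, z) = 16 + k (S(k, z) = (k + 15) + 1 = (15 + k) + 1 = 16 + k)
R(a) = -a²/2
1/(R(S(A(1, -4), B(4))) + 9635) = 1/(-(16 - ¼*(-4))²/2 + 9635) = 1/(-(16 + 1)²/2 + 9635) = 1/(-½*17² + 9635) = 1/(-½*289 + 9635) = 1/(-289/2 + 9635) = 1/(18981/2) = 2/18981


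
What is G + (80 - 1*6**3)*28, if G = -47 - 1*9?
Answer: -3864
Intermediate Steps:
G = -56 (G = -47 - 9 = -56)
G + (80 - 1*6**3)*28 = -56 + (80 - 1*6**3)*28 = -56 + (80 - 1*216)*28 = -56 + (80 - 216)*28 = -56 - 136*28 = -56 - 3808 = -3864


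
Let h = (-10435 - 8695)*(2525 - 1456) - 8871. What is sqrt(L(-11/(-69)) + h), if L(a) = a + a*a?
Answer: I*sqrt(97404541121)/69 ≈ 4523.1*I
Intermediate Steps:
h = -20458841 (h = -19130*1069 - 8871 = -20449970 - 8871 = -20458841)
L(a) = a + a**2
sqrt(L(-11/(-69)) + h) = sqrt((-11/(-69))*(1 - 11/(-69)) - 20458841) = sqrt((-11*(-1/69))*(1 - 11*(-1/69)) - 20458841) = sqrt(11*(1 + 11/69)/69 - 20458841) = sqrt((11/69)*(80/69) - 20458841) = sqrt(880/4761 - 20458841) = sqrt(-97404541121/4761) = I*sqrt(97404541121)/69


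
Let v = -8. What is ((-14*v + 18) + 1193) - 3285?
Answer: -1962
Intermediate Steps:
((-14*v + 18) + 1193) - 3285 = ((-14*(-8) + 18) + 1193) - 3285 = ((112 + 18) + 1193) - 3285 = (130 + 1193) - 3285 = 1323 - 3285 = -1962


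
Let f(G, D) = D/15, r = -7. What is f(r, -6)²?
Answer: 4/25 ≈ 0.16000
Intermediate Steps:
f(G, D) = D/15 (f(G, D) = D*(1/15) = D/15)
f(r, -6)² = ((1/15)*(-6))² = (-⅖)² = 4/25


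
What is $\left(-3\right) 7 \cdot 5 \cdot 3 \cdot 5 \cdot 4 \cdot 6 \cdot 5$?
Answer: $-189000$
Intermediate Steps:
$\left(-3\right) 7 \cdot 5 \cdot 3 \cdot 5 \cdot 4 \cdot 6 \cdot 5 = - 21 \cdot 5 \cdot 15 \cdot 4 \cdot 6 \cdot 5 = - 21 \cdot 5 \cdot 60 \cdot 6 \cdot 5 = - 21 \cdot 300 \cdot 6 \cdot 5 = \left(-21\right) 1800 \cdot 5 = \left(-37800\right) 5 = -189000$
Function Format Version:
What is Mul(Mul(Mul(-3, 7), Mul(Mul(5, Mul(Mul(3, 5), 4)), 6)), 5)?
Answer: -189000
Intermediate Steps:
Mul(Mul(Mul(-3, 7), Mul(Mul(5, Mul(Mul(3, 5), 4)), 6)), 5) = Mul(Mul(-21, Mul(Mul(5, Mul(15, 4)), 6)), 5) = Mul(Mul(-21, Mul(Mul(5, 60), 6)), 5) = Mul(Mul(-21, Mul(300, 6)), 5) = Mul(Mul(-21, 1800), 5) = Mul(-37800, 5) = -189000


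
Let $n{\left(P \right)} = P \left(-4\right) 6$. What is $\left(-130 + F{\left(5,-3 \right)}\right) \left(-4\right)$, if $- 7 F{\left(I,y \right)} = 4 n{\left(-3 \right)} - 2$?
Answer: $\frac{4784}{7} \approx 683.43$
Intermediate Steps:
$n{\left(P \right)} = - 24 P$ ($n{\left(P \right)} = - 4 P 6 = - 24 P$)
$F{\left(I,y \right)} = - \frac{286}{7}$ ($F{\left(I,y \right)} = - \frac{4 \left(\left(-24\right) \left(-3\right)\right) - 2}{7} = - \frac{4 \cdot 72 - 2}{7} = - \frac{288 - 2}{7} = \left(- \frac{1}{7}\right) 286 = - \frac{286}{7}$)
$\left(-130 + F{\left(5,-3 \right)}\right) \left(-4\right) = \left(-130 - \frac{286}{7}\right) \left(-4\right) = \left(- \frac{1196}{7}\right) \left(-4\right) = \frac{4784}{7}$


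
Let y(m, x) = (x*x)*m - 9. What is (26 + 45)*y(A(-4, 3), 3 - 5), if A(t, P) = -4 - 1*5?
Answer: -3195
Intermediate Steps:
A(t, P) = -9 (A(t, P) = -4 - 5 = -9)
y(m, x) = -9 + m*x² (y(m, x) = x²*m - 9 = m*x² - 9 = -9 + m*x²)
(26 + 45)*y(A(-4, 3), 3 - 5) = (26 + 45)*(-9 - 9*(3 - 5)²) = 71*(-9 - 9*(-2)²) = 71*(-9 - 9*4) = 71*(-9 - 36) = 71*(-45) = -3195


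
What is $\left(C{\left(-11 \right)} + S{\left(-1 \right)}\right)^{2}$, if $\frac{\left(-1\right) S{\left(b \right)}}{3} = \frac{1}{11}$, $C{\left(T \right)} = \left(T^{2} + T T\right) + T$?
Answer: $\frac{6441444}{121} \approx 53235.0$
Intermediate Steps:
$C{\left(T \right)} = T + 2 T^{2}$ ($C{\left(T \right)} = \left(T^{2} + T^{2}\right) + T = 2 T^{2} + T = T + 2 T^{2}$)
$S{\left(b \right)} = - \frac{3}{11}$
$\left(C{\left(-11 \right)} + S{\left(-1 \right)}\right)^{2} = \left(- 11 \left(1 + 2 \left(-11\right)\right) - \frac{3}{11}\right)^{2} = \left(- 11 \left(1 - 22\right) - \frac{3}{11}\right)^{2} = \left(\left(-11\right) \left(-21\right) - \frac{3}{11}\right)^{2} = \left(231 - \frac{3}{11}\right)^{2} = \left(\frac{2538}{11}\right)^{2} = \frac{6441444}{121}$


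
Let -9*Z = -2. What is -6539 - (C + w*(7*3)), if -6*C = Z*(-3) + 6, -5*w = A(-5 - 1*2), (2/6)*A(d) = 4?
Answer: -291947/45 ≈ -6487.7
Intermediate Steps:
Z = 2/9 (Z = -⅑*(-2) = 2/9 ≈ 0.22222)
A(d) = 12 (A(d) = 3*4 = 12)
w = -12/5 (w = -⅕*12 = -12/5 ≈ -2.4000)
C = -8/9 (C = -((2/9)*(-3) + 6)/6 = -(-⅔ + 6)/6 = -⅙*16/3 = -8/9 ≈ -0.88889)
-6539 - (C + w*(7*3)) = -6539 - (-8/9 - 84*3/5) = -6539 - (-8/9 - 12/5*21) = -6539 - (-8/9 - 252/5) = -6539 - 1*(-2308/45) = -6539 + 2308/45 = -291947/45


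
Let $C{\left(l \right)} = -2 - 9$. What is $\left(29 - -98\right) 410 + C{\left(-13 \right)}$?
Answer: $52059$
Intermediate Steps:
$C{\left(l \right)} = -11$
$\left(29 - -98\right) 410 + C{\left(-13 \right)} = \left(29 - -98\right) 410 - 11 = \left(29 + 98\right) 410 - 11 = 127 \cdot 410 - 11 = 52070 - 11 = 52059$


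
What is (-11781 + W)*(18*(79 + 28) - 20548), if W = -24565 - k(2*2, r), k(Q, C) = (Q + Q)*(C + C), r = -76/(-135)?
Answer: 91395397972/135 ≈ 6.7700e+8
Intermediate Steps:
r = 76/135 (r = -76*(-1/135) = 76/135 ≈ 0.56296)
k(Q, C) = 4*C*Q (k(Q, C) = (2*Q)*(2*C) = 4*C*Q)
W = -3317491/135 (W = -24565 - 4*76*2*2/135 = -24565 - 4*76*4/135 = -24565 - 1*1216/135 = -24565 - 1216/135 = -3317491/135 ≈ -24574.)
(-11781 + W)*(18*(79 + 28) - 20548) = (-11781 - 3317491/135)*(18*(79 + 28) - 20548) = -4907926*(18*107 - 20548)/135 = -4907926*(1926 - 20548)/135 = -4907926/135*(-18622) = 91395397972/135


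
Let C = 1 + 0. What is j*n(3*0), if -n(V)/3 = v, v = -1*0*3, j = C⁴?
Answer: 0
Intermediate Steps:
C = 1
j = 1 (j = 1⁴ = 1)
v = 0 (v = 0*3 = 0)
n(V) = 0 (n(V) = -3*0 = 0)
j*n(3*0) = 1*0 = 0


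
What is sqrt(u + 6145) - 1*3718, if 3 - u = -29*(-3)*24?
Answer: -3718 + 2*sqrt(1015) ≈ -3654.3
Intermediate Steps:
u = -2085 (u = 3 - (-29*(-3))*24 = 3 - 87*24 = 3 - 1*2088 = 3 - 2088 = -2085)
sqrt(u + 6145) - 1*3718 = sqrt(-2085 + 6145) - 1*3718 = sqrt(4060) - 3718 = 2*sqrt(1015) - 3718 = -3718 + 2*sqrt(1015)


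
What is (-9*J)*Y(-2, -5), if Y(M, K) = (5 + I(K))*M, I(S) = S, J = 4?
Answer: 0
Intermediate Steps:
Y(M, K) = M*(5 + K) (Y(M, K) = (5 + K)*M = M*(5 + K))
(-9*J)*Y(-2, -5) = (-9*4)*(-2*(5 - 5)) = -(-72)*0 = -36*0 = 0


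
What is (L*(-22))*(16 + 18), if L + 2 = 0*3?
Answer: 1496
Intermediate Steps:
L = -2 (L = -2 + 0*3 = -2 + 0 = -2)
(L*(-22))*(16 + 18) = (-2*(-22))*(16 + 18) = 44*34 = 1496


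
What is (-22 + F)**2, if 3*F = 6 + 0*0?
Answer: 400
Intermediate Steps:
F = 2 (F = (6 + 0*0)/3 = (6 + 0)/3 = (1/3)*6 = 2)
(-22 + F)**2 = (-22 + 2)**2 = (-20)**2 = 400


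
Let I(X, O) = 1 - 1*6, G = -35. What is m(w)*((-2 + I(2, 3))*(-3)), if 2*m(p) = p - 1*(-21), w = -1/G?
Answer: 1104/5 ≈ 220.80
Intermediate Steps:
I(X, O) = -5 (I(X, O) = 1 - 6 = -5)
w = 1/35 (w = -1/(-35) = -1*(-1/35) = 1/35 ≈ 0.028571)
m(p) = 21/2 + p/2 (m(p) = (p - 1*(-21))/2 = (p + 21)/2 = (21 + p)/2 = 21/2 + p/2)
m(w)*((-2 + I(2, 3))*(-3)) = (21/2 + (1/2)*(1/35))*((-2 - 5)*(-3)) = (21/2 + 1/70)*(-7*(-3)) = (368/35)*21 = 1104/5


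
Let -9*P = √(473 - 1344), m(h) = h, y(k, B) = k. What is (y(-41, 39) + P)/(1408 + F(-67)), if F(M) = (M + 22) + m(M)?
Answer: -41/1296 - I*√871/11664 ≈ -0.031636 - 0.0025302*I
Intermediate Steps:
P = -I*√871/9 (P = -√(473 - 1344)/9 = -I*√871/9 ≈ -3.2792*I)
F(M) = 22 + 2*M (F(M) = (M + 22) + M = (22 + M) + M = 22 + 2*M)
(y(-41, 39) + P)/(1408 + F(-67)) = (-41 - I*√871/9)/(1408 + (22 + 2*(-67))) = (-41 - I*√871/9)/(1408 + (22 - 134)) = (-41 - I*√871/9)/(1408 - 112) = (-41 - I*√871/9)/1296 = (-41 - I*√871/9)*(1/1296) = -41/1296 - I*√871/11664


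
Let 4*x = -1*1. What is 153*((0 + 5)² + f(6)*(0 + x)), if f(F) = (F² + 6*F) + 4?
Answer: 918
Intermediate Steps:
x = -¼ (x = (-1*1)/4 = (¼)*(-1) = -¼ ≈ -0.25000)
f(F) = 4 + F² + 6*F
153*((0 + 5)² + f(6)*(0 + x)) = 153*((0 + 5)² + (4 + 6² + 6*6)*(0 - ¼)) = 153*(5² + (4 + 36 + 36)*(-¼)) = 153*(25 + 76*(-¼)) = 153*(25 - 19) = 153*6 = 918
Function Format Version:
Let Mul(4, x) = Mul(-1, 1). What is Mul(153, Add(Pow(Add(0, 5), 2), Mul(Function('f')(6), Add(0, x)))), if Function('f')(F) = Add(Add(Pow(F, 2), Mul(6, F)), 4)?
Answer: 918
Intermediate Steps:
x = Rational(-1, 4) (x = Mul(Rational(1, 4), Mul(-1, 1)) = Mul(Rational(1, 4), -1) = Rational(-1, 4) ≈ -0.25000)
Function('f')(F) = Add(4, Pow(F, 2), Mul(6, F))
Mul(153, Add(Pow(Add(0, 5), 2), Mul(Function('f')(6), Add(0, x)))) = Mul(153, Add(Pow(Add(0, 5), 2), Mul(Add(4, Pow(6, 2), Mul(6, 6)), Add(0, Rational(-1, 4))))) = Mul(153, Add(Pow(5, 2), Mul(Add(4, 36, 36), Rational(-1, 4)))) = Mul(153, Add(25, Mul(76, Rational(-1, 4)))) = Mul(153, Add(25, -19)) = Mul(153, 6) = 918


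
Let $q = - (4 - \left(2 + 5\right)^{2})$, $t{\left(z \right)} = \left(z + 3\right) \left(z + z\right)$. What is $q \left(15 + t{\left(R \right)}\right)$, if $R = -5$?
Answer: $1575$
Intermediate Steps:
$t{\left(z \right)} = 2 z \left(3 + z\right)$ ($t{\left(z \right)} = \left(3 + z\right) 2 z = 2 z \left(3 + z\right)$)
$q = 45$ ($q = - (4 - 7^{2}) = - (4 - 49) = \left(-1\right) \left(-45\right) = 45$)
$q \left(15 + t{\left(R \right)}\right) = 45 \left(15 + 2 \left(-5\right) \left(3 - 5\right)\right) = 45 \left(15 + 2 \left(-5\right) \left(-2\right)\right) = 45 \left(15 + 20\right) = 45 \cdot 35 = 1575$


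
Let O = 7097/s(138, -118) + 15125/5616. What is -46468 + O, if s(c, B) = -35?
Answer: -9173077457/196560 ≈ -46668.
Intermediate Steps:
O = -39327377/196560 (O = 7097/(-35) + 15125/5616 = 7097*(-1/35) + 15125*(1/5616) = -7097/35 + 15125/5616 = -39327377/196560 ≈ -200.08)
-46468 + O = -46468 - 39327377/196560 = -9173077457/196560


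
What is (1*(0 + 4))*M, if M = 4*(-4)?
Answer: -64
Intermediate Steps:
M = -16
(1*(0 + 4))*M = (1*(0 + 4))*(-16) = (1*4)*(-16) = 4*(-16) = -64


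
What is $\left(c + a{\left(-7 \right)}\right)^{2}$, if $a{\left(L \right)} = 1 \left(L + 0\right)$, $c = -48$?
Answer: $3025$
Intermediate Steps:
$a{\left(L \right)} = L$ ($a{\left(L \right)} = 1 L = L$)
$\left(c + a{\left(-7 \right)}\right)^{2} = \left(-48 - 7\right)^{2} = \left(-55\right)^{2} = 3025$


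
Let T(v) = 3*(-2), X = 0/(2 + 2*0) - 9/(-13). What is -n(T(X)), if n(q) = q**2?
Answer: -36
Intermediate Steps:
X = 9/13 (X = 0/(2 + 0) - 9*(-1/13) = 0/2 + 9/13 = 0*(1/2) + 9/13 = 0 + 9/13 = 9/13 ≈ 0.69231)
T(v) = -6
-n(T(X)) = -1*(-6)**2 = -1*36 = -36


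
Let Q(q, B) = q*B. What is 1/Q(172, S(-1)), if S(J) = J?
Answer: -1/172 ≈ -0.0058140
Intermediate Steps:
Q(q, B) = B*q
1/Q(172, S(-1)) = 1/(-1*172) = 1/(-172) = -1/172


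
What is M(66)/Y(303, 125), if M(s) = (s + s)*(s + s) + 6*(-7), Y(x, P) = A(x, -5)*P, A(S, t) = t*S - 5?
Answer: -8691/95000 ≈ -0.091484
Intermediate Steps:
A(S, t) = -5 + S*t (A(S, t) = S*t - 5 = -5 + S*t)
Y(x, P) = P*(-5 - 5*x) (Y(x, P) = (-5 + x*(-5))*P = (-5 - 5*x)*P = P*(-5 - 5*x))
M(s) = -42 + 4*s**2 (M(s) = (2*s)*(2*s) - 42 = 4*s**2 - 42 = -42 + 4*s**2)
M(66)/Y(303, 125) = (-42 + 4*66**2)/((5*125*(-1 - 1*303))) = (-42 + 4*4356)/((5*125*(-1 - 303))) = (-42 + 17424)/((5*125*(-304))) = 17382/(-190000) = 17382*(-1/190000) = -8691/95000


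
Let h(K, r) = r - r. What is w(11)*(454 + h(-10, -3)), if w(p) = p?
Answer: 4994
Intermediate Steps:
h(K, r) = 0
w(11)*(454 + h(-10, -3)) = 11*(454 + 0) = 11*454 = 4994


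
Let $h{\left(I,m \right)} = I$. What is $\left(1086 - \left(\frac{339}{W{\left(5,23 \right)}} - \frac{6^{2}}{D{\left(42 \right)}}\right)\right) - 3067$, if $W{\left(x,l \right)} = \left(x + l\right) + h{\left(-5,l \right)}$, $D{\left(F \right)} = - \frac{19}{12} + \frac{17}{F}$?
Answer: $- \frac{512650}{253} \approx -2026.3$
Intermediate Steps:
$D{\left(F \right)} = - \frac{19}{12} + \frac{17}{F}$ ($D{\left(F \right)} = \left(-19\right) \frac{1}{12} + \frac{17}{F} = - \frac{19}{12} + \frac{17}{F}$)
$W{\left(x,l \right)} = -5 + l + x$ ($W{\left(x,l \right)} = \left(x + l\right) - 5 = \left(l + x\right) - 5 = -5 + l + x$)
$\left(1086 - \left(\frac{339}{W{\left(5,23 \right)}} - \frac{6^{2}}{D{\left(42 \right)}}\right)\right) - 3067 = \left(1086 - \left(\frac{339}{-5 + 23 + 5} - \frac{6^{2}}{- \frac{19}{12} + \frac{17}{42}}\right)\right) - 3067 = \left(1086 + \left(\frac{36}{- \frac{19}{12} + 17 \cdot \frac{1}{42}} - \frac{339}{23}\right)\right) - 3067 = \left(1086 + \left(\frac{36}{- \frac{19}{12} + \frac{17}{42}} - \frac{339}{23}\right)\right) - 3067 = \left(1086 + \left(\frac{36}{- \frac{33}{28}} - \frac{339}{23}\right)\right) - 3067 = \left(1086 + \left(36 \left(- \frac{28}{33}\right) - \frac{339}{23}\right)\right) - 3067 = \left(1086 - \frac{11457}{253}\right) - 3067 = \frac{263301}{253} - 3067 = - \frac{512650}{253}$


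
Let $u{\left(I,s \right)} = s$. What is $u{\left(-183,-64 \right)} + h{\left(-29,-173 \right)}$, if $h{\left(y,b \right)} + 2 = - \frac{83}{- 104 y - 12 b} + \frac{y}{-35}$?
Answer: $- \frac{11617757}{178220} \approx -65.188$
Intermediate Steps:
$h{\left(y,b \right)} = -2 - \frac{83}{- 104 y - 12 b} - \frac{y}{35}$ ($h{\left(y,b \right)} = -2 + \left(- \frac{83}{- 104 y - 12 b} + \frac{y}{-35}\right) = -2 + \left(- \frac{83}{- 104 y - 12 b} + y \left(- \frac{1}{35}\right)\right) = -2 - \left(\frac{83}{- 104 y - 12 b} + \frac{y}{35}\right) = -2 - \frac{83}{- 104 y - 12 b} - \frac{y}{35}$)
$u{\left(-183,-64 \right)} + h{\left(-29,-173 \right)} = -64 + \frac{2905 - -211120 - -145320 - 104 \left(-29\right)^{2} - \left(-2076\right) \left(-29\right)}{140 \left(3 \left(-173\right) + 26 \left(-29\right)\right)} = -64 + \frac{2905 + 211120 + 145320 - 87464 - 60204}{140 \left(-519 - 754\right)} = -64 + \frac{2905 + 211120 + 145320 - 87464 - 60204}{140 \left(-1273\right)} = -64 + \frac{1}{140} \left(- \frac{1}{1273}\right) 211677 = -64 - \frac{211677}{178220} = - \frac{11617757}{178220}$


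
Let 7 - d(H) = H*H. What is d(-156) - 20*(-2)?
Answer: -24289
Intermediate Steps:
d(H) = 7 - H**2 (d(H) = 7 - H*H = 7 - H**2)
d(-156) - 20*(-2) = (7 - 1*(-156)**2) - 20*(-2) = (7 - 1*24336) + 40 = (7 - 24336) + 40 = -24329 + 40 = -24289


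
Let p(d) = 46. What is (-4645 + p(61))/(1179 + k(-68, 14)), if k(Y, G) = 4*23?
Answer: -4599/1271 ≈ -3.6184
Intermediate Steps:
k(Y, G) = 92
(-4645 + p(61))/(1179 + k(-68, 14)) = (-4645 + 46)/(1179 + 92) = -4599/1271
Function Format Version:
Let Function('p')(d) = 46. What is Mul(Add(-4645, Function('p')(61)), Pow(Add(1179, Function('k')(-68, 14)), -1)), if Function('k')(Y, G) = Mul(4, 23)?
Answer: Rational(-4599, 1271) ≈ -3.6184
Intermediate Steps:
Function('k')(Y, G) = 92
Mul(Add(-4645, Function('p')(61)), Pow(Add(1179, Function('k')(-68, 14)), -1)) = Mul(Add(-4645, 46), Pow(Add(1179, 92), -1)) = Mul(-4599, Pow(1271, -1)) = Mul(-4599, Rational(1, 1271)) = Rational(-4599, 1271)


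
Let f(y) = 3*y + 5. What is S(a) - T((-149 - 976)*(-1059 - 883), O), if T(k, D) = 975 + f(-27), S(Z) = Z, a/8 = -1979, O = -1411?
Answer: -16731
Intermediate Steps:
a = -15832 (a = 8*(-1979) = -15832)
f(y) = 5 + 3*y
T(k, D) = 899 (T(k, D) = 975 + (5 + 3*(-27)) = 975 + (5 - 81) = 975 - 76 = 899)
S(a) - T((-149 - 976)*(-1059 - 883), O) = -15832 - 1*899 = -15832 - 899 = -16731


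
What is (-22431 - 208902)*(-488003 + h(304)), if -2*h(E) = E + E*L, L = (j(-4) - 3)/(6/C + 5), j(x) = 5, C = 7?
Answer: 4630473061839/41 ≈ 1.1294e+11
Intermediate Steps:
L = 14/41 (L = (5 - 3)/(6/7 + 5) = 2/(6*(⅐) + 5) = 2/(6/7 + 5) = 2/(41/7) = 2*(7/41) = 14/41 ≈ 0.34146)
h(E) = -55*E/82 (h(E) = -(E + E*(14/41))/2 = -(E + 14*E/41)/2 = -55*E/82)
(-22431 - 208902)*(-488003 + h(304)) = (-22431 - 208902)*(-488003 - 55/82*304) = -231333*(-488003 - 8360/41) = -231333*(-20016483/41) = 4630473061839/41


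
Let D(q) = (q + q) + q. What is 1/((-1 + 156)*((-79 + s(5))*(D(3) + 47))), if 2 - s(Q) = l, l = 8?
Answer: -1/737800 ≈ -1.3554e-6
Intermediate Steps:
s(Q) = -6 (s(Q) = 2 - 1*8 = 2 - 8 = -6)
D(q) = 3*q (D(q) = 2*q + q = 3*q)
1/((-1 + 156)*((-79 + s(5))*(D(3) + 47))) = 1/((-1 + 156)*((-79 - 6)*(3*3 + 47))) = 1/(155*(-85*(9 + 47))) = 1/(155*(-85*56)) = 1/(155*(-4760)) = 1/(-737800) = -1/737800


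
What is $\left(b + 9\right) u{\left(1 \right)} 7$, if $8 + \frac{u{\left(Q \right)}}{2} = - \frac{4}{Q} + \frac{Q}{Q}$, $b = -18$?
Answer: $1386$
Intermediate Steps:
$u{\left(Q \right)} = -14 - \frac{8}{Q}$ ($u{\left(Q \right)} = -16 + 2 \left(- \frac{4}{Q} + \frac{Q}{Q}\right) = -16 + 2 \left(- \frac{4}{Q} + 1\right) = -16 + 2 \left(1 - \frac{4}{Q}\right) = -16 + \left(2 - \frac{8}{Q}\right) = -14 - \frac{8}{Q}$)
$\left(b + 9\right) u{\left(1 \right)} 7 = \left(-18 + 9\right) \left(-14 - \frac{8}{1}\right) 7 = - 9 \left(-14 - 8\right) 7 = \left(-9\right) \left(-22\right) 7 = 198 \cdot 7 = 1386$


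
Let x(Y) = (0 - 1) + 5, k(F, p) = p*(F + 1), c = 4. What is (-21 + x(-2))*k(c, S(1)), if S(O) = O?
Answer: -85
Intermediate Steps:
k(F, p) = p*(1 + F)
x(Y) = 4 (x(Y) = -1 + 5 = 4)
(-21 + x(-2))*k(c, S(1)) = (-21 + 4)*(1*(1 + 4)) = -17*5 = -85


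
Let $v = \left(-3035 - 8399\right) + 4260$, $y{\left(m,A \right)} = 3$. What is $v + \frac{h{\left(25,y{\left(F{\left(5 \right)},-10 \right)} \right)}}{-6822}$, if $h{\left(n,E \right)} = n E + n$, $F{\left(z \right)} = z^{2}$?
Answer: $- \frac{24470564}{3411} \approx -7174.0$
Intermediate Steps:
$h{\left(n,E \right)} = n + E n$ ($h{\left(n,E \right)} = E n + n = n + E n$)
$v = -7174$ ($v = -11434 + 4260 = -7174$)
$v + \frac{h{\left(25,y{\left(F{\left(5 \right)},-10 \right)} \right)}}{-6822} = -7174 + \frac{25 \left(1 + 3\right)}{-6822} = -7174 + 25 \cdot 4 \left(- \frac{1}{6822}\right) = -7174 + 100 \left(- \frac{1}{6822}\right) = -7174 - \frac{50}{3411} = - \frac{24470564}{3411}$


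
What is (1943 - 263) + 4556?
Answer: 6236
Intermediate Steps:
(1943 - 263) + 4556 = 1680 + 4556 = 6236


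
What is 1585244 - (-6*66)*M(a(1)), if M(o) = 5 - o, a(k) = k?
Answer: 1586828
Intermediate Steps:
1585244 - (-6*66)*M(a(1)) = 1585244 - (-6*66)*(5 - 1*1) = 1585244 - (-396)*(5 - 1) = 1585244 - (-396)*4 = 1585244 - 1*(-1584) = 1585244 + 1584 = 1586828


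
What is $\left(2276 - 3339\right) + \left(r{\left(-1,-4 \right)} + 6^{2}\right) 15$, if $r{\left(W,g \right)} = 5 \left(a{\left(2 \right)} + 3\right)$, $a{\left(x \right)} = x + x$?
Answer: $2$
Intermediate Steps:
$a{\left(x \right)} = 2 x$
$r{\left(W,g \right)} = 35$ ($r{\left(W,g \right)} = 5 \left(2 \cdot 2 + 3\right) = 5 \left(4 + 3\right) = 5 \cdot 7 = 35$)
$\left(2276 - 3339\right) + \left(r{\left(-1,-4 \right)} + 6^{2}\right) 15 = \left(2276 - 3339\right) + \left(35 + 6^{2}\right) 15 = -1063 + \left(35 + 36\right) 15 = -1063 + 71 \cdot 15 = -1063 + 1065 = 2$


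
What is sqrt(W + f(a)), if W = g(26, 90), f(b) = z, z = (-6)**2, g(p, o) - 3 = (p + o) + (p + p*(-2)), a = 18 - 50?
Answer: sqrt(129) ≈ 11.358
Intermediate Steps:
a = -32
g(p, o) = 3 + o (g(p, o) = 3 + ((p + o) + (p + p*(-2))) = 3 + ((o + p) + (p - 2*p)) = 3 + ((o + p) - p) = 3 + o)
z = 36
f(b) = 36
W = 93 (W = 3 + 90 = 93)
sqrt(W + f(a)) = sqrt(93 + 36) = sqrt(129)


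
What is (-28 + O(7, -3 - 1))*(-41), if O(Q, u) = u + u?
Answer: 1476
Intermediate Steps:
O(Q, u) = 2*u
(-28 + O(7, -3 - 1))*(-41) = (-28 + 2*(-3 - 1))*(-41) = (-28 + 2*(-4))*(-41) = (-28 - 8)*(-41) = -36*(-41) = 1476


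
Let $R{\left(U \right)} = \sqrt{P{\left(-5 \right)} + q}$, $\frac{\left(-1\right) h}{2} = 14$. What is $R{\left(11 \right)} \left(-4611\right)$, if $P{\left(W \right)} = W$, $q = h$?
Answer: $- 4611 i \sqrt{33} \approx - 26488.0 i$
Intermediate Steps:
$h = -28$ ($h = \left(-2\right) 14 = -28$)
$q = -28$
$R{\left(U \right)} = i \sqrt{33}$ ($R{\left(U \right)} = \sqrt{-5 - 28} = \sqrt{-33} = i \sqrt{33}$)
$R{\left(11 \right)} \left(-4611\right) = i \sqrt{33} \left(-4611\right) = - 4611 i \sqrt{33}$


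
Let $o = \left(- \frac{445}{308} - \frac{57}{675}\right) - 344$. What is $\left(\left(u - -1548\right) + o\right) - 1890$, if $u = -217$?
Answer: $- \frac{62683877}{69300} \approx -904.53$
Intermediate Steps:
$o = - \frac{23945177}{69300}$ ($o = \left(\left(-445\right) \frac{1}{308} - \frac{19}{225}\right) - 344 = \left(- \frac{445}{308} - \frac{19}{225}\right) - 344 = - \frac{105977}{69300} - 344 = - \frac{23945177}{69300} \approx -345.53$)
$\left(\left(u - -1548\right) + o\right) - 1890 = \left(\left(-217 - -1548\right) - \frac{23945177}{69300}\right) - 1890 = \left(\left(-217 + 1548\right) - \frac{23945177}{69300}\right) - 1890 = \left(1331 - \frac{23945177}{69300}\right) - 1890 = \frac{68293123}{69300} - 1890 = - \frac{62683877}{69300}$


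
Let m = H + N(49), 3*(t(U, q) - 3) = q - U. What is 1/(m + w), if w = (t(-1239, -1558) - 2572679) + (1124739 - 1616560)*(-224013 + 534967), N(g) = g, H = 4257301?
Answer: -3/458796067999 ≈ -6.5389e-12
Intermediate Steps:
t(U, q) = 3 - U/3 + q/3 (t(U, q) = 3 + (q - U)/3 = 3 + (-U/3 + q/3) = 3 - U/3 + q/3)
m = 4257350 (m = 4257301 + 49 = 4257350)
w = -458808840049/3 (w = ((3 - ⅓*(-1239) + (⅓)*(-1558)) - 2572679) + (1124739 - 1616560)*(-224013 + 534967) = ((3 + 413 - 1558/3) - 2572679) - 491821*310954 = (-310/3 - 2572679) - 152933707234 = -7718347/3 - 152933707234 = -458808840049/3 ≈ -1.5294e+11)
1/(m + w) = 1/(4257350 - 458808840049/3) = 1/(-458796067999/3) = -3/458796067999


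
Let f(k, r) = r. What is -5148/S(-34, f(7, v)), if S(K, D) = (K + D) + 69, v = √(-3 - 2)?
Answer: -6006/41 + 858*I*√5/205 ≈ -146.49 + 9.3588*I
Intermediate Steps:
v = I*√5 (v = √(-5) = I*√5 ≈ 2.2361*I)
S(K, D) = 69 + D + K (S(K, D) = (D + K) + 69 = 69 + D + K)
-5148/S(-34, f(7, v)) = -5148/(69 + I*√5 - 34) = -5148/(35 + I*√5)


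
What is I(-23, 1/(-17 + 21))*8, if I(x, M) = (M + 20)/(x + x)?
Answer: -81/23 ≈ -3.5217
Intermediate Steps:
I(x, M) = (20 + M)/(2*x) (I(x, M) = (20 + M)/((2*x)) = (20 + M)*(1/(2*x)) = (20 + M)/(2*x))
I(-23, 1/(-17 + 21))*8 = ((½)*(20 + 1/(-17 + 21))/(-23))*8 = ((½)*(-1/23)*(20 + 1/4))*8 = ((½)*(-1/23)*(20 + ¼))*8 = ((½)*(-1/23)*(81/4))*8 = -81/184*8 = -81/23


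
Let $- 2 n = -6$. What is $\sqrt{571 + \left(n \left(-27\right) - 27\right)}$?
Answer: $\sqrt{463} \approx 21.517$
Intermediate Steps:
$n = 3$ ($n = \left(- \frac{1}{2}\right) \left(-6\right) = 3$)
$\sqrt{571 + \left(n \left(-27\right) - 27\right)} = \sqrt{571 + \left(3 \left(-27\right) - 27\right)} = \sqrt{571 - 108} = \sqrt{463}$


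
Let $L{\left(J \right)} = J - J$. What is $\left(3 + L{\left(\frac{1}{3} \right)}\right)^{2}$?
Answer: $9$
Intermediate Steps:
$L{\left(J \right)} = 0$
$\left(3 + L{\left(\frac{1}{3} \right)}\right)^{2} = \left(3 + 0\right)^{2} = 3^{2} = 9$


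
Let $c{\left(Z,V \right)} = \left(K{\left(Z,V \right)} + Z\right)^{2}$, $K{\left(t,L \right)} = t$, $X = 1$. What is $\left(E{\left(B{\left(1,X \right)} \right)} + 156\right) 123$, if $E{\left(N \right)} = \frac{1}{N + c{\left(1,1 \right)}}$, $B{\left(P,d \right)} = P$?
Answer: $\frac{96063}{5} \approx 19213.0$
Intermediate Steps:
$c{\left(Z,V \right)} = 4 Z^{2}$ ($c{\left(Z,V \right)} = \left(Z + Z\right)^{2} = \left(2 Z\right)^{2} = 4 Z^{2}$)
$E{\left(N \right)} = \frac{1}{4 + N}$ ($E{\left(N \right)} = \frac{1}{N + 4 \cdot 1^{2}} = \frac{1}{N + 4 \cdot 1} = \frac{1}{N + 4} = \frac{1}{4 + N}$)
$\left(E{\left(B{\left(1,X \right)} \right)} + 156\right) 123 = \left(\frac{1}{4 + 1} + 156\right) 123 = \left(\frac{1}{5} + 156\right) 123 = \frac{781}{5} \cdot 123 = \frac{96063}{5}$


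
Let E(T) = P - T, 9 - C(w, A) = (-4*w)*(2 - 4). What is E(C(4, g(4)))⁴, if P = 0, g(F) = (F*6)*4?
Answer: 279841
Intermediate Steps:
g(F) = 24*F (g(F) = (6*F)*4 = 24*F)
C(w, A) = 9 - 8*w (C(w, A) = 9 - (-4*w)*(2 - 4) = 9 - (-4*w)*(-2) = 9 - 8*w)
E(T) = -T (E(T) = 0 - T = -T)
E(C(4, g(4)))⁴ = (-(9 - 8*4))⁴ = (-(9 - 32))⁴ = (-1*(-23))⁴ = 23⁴ = 279841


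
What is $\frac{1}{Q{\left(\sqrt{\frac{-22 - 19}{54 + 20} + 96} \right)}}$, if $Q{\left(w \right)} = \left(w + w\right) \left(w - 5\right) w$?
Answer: $\frac{13690}{36819419} + \frac{37 \sqrt{522662}}{36819419} \approx 0.0010983$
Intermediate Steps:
$Q{\left(w \right)} = 2 w^{2} \left(-5 + w\right)$ ($Q{\left(w \right)} = 2 w \left(-5 + w\right) w = 2 w^{2} \left(-5 + w\right)$)
$\frac{1}{Q{\left(\sqrt{\frac{-22 - 19}{54 + 20} + 96} \right)}} = \frac{1}{2 \left(\sqrt{\frac{-22 - 19}{54 + 20} + 96}\right)^{2} \left(-5 + \sqrt{\frac{-22 - 19}{54 + 20} + 96}\right)} = \frac{1}{2 \left(\sqrt{- \frac{41}{74} + 96}\right)^{2} \left(-5 + \sqrt{- \frac{41}{74} + 96}\right)} = \frac{1}{2 \left(\sqrt{\frac{7063}{74}}\right)^{2} \left(-5 + \sqrt{\frac{7063}{74}}\right)} = \frac{1}{2 \left(\frac{\sqrt{522662}}{74}\right)^{2} \left(-5 + \frac{\sqrt{522662}}{74}\right)} = \frac{1}{2 \cdot \frac{7063}{74} \left(-5 + \frac{\sqrt{522662}}{74}\right)} = \frac{1}{- \frac{35315}{37} + \frac{7063 \sqrt{522662}}{2738}}$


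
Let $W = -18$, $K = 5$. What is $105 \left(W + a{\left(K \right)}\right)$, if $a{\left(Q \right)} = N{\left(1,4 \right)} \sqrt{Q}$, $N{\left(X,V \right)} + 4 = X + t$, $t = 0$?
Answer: $-1890 - 315 \sqrt{5} \approx -2594.4$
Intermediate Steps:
$N{\left(X,V \right)} = -4 + X$ ($N{\left(X,V \right)} = -4 + \left(X + 0\right) = -4 + X$)
$a{\left(Q \right)} = - 3 \sqrt{Q}$ ($a{\left(Q \right)} = \left(-4 + 1\right) \sqrt{Q} = - 3 \sqrt{Q}$)
$105 \left(W + a{\left(K \right)}\right) = 105 \left(-18 - 3 \sqrt{5}\right) = -1890 - 315 \sqrt{5}$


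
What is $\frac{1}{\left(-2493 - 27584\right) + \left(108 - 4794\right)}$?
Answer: $- \frac{1}{34763} \approx -2.8766 \cdot 10^{-5}$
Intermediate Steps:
$\frac{1}{\left(-2493 - 27584\right) + \left(108 - 4794\right)} = \frac{1}{-30077 + \left(108 - 4794\right)} = \frac{1}{-30077 - 4686} = \frac{1}{-34763} = - \frac{1}{34763}$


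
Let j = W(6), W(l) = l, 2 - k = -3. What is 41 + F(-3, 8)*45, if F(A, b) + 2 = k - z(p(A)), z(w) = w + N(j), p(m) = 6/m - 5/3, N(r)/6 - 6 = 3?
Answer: -2089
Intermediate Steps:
k = 5 (k = 2 - 1*(-3) = 2 + 3 = 5)
j = 6
N(r) = 54 (N(r) = 36 + 6*3 = 36 + 18 = 54)
p(m) = -5/3 + 6/m (p(m) = 6/m - 5*⅓ = 6/m - 5/3 = -5/3 + 6/m)
z(w) = 54 + w (z(w) = w + 54 = 54 + w)
F(A, b) = -148/3 - 6/A (F(A, b) = -2 + (5 - (54 + (-5/3 + 6/A))) = -2 + (5 - (157/3 + 6/A)) = -2 + (5 + (-157/3 - 6/A)) = -2 + (-142/3 - 6/A) = -148/3 - 6/A)
41 + F(-3, 8)*45 = 41 + (-148/3 - 6/(-3))*45 = 41 + (-148/3 - 6*(-⅓))*45 = 41 + (-148/3 + 2)*45 = 41 - 142/3*45 = 41 - 2130 = -2089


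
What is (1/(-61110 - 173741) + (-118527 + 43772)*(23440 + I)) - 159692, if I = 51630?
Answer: -1317987931756243/234851 ≈ -5.6120e+9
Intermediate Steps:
(1/(-61110 - 173741) + (-118527 + 43772)*(23440 + I)) - 159692 = (1/(-61110 - 173741) + (-118527 + 43772)*(23440 + 51630)) - 159692 = (1/(-234851) - 74755*75070) - 159692 = (-1/234851 - 5611857850) - 159692 = -1317950427930351/234851 - 159692 = -1317987931756243/234851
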